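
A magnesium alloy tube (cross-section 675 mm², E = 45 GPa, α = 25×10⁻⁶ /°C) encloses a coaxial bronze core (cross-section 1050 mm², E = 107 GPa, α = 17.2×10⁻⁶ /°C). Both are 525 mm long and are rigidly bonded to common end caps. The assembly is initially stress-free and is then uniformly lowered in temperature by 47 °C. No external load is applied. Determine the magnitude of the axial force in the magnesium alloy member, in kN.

P ≈ 8.77 kN (tensile in the magnesium alloy)

Both members must finish at the same length. With the larger α, the magnesium alloy tends to over-contract; the plates restrain it, putting the magnesium alloy in tension and the bronze in compression. With no external load the two internal forces are equal and opposite, magnitude P.
Setting the final lengths equal and cancelling L: (α₁ − α₂)ΔT = P/(A₁E₁) + P/(A₂E₂).
|α₁ − α₂|·ΔT = 7.8×10⁻⁶ × 47 = 0.0003666.
1/(A₁E₁) + 1/(A₂E₂) = 1/(675×45×10³) + 1/(1050×107×10³) = 4.182×10⁻⁸ N⁻¹.
So P = 0.0003666 / 4.182×10⁻⁸ = 8.766 kN.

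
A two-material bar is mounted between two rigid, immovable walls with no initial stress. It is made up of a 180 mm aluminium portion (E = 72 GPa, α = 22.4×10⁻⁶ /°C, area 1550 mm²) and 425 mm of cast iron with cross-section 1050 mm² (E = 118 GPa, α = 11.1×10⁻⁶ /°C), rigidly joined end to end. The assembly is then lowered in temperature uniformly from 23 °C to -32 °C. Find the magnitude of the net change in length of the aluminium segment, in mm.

|ΔL| ≈ 0.0679 mm

Free thermal contraction of the whole bar: Σ αᵢΔT Lᵢ = 22.4×10⁻⁶×55×180 + 11.1×10⁻⁶×55×425 = 0.4812 mm.
Since the ends are fixed, an axial force P builds up, equal in every segment, with P · Σ Lᵢ/(AᵢEᵢ) = δ_free.
Σ Lᵢ/(AᵢEᵢ) = 180/(1550×72×10³) + 425/(1050×118×10³) = 5.043×10⁻⁶ mm/N.
P = 0.4812 / 5.043×10⁻⁶ = 95420 N = 95.42 kN, tensile.
For the aluminium segment, free thermal change = 22.4×10⁻⁶×55×180 = 0.2218 mm and elastic change from P = 95420×180/(1550×72×10³) = 0.1539 mm; these oppose, so the net change is 0.0679 mm (segment shortens).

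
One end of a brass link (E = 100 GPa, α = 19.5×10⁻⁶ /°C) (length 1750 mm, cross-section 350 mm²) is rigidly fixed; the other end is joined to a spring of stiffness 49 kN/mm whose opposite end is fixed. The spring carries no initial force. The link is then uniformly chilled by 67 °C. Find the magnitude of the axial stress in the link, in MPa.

σ ≈ 92.8 MPa (tensile)

Free thermal contraction: δ_free = αΔT L = 19.5×10⁻⁶ × 67 × 1750 = 2.286 mm.
Let P be the tensile force in the spring. The link extends elastically by PL/(AE) and the spring stretches by P/k; together these equal δ_free.
P [ L/(AE) + 1/k ] = δ_free → P [ 1750/(350×100×10³) + 1/(49×10³) ] = 2.286.
P = 2.286 / 7.041×10⁻⁵ = 32470 N.
σ = P/A = 32470/350 = 92.78 MPa.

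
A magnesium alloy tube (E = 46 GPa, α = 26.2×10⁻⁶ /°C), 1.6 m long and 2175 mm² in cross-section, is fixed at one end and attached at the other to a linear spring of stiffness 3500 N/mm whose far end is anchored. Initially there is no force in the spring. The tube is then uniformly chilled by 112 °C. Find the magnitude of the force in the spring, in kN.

P ≈ 15.6 kN

If the spring were absent the tube would shorten by αΔT L = 26.2×10⁻⁶ × 112 × 1600 = 4.695 mm.
With a force P in the spring, the elastic change of the tube is PL/(AE) and that of the spring is P/k; compatibility requires their sum to equal δ_free.
P [ L/(AE) + 1/k ] = δ_free → P [ 1600/(2175×46×10³) + 1/(3500) ] = 4.695.
P = 4.695 / 0.0003017 = 15560 N.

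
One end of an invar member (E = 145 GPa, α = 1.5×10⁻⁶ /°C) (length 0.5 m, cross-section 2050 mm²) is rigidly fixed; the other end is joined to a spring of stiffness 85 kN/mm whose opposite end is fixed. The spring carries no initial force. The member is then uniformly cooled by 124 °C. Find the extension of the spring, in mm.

The unrestrained thermal change is αΔT L = 1.5×10⁻⁶ × 124 × 500 = 0.093 mm.
Let P be the tensile force in the spring. The member extends elastically by PL/(AE) and the spring stretches by P/k; together these equal δ_free.
P [ L/(AE) + 1/k ] = δ_free → P [ 500/(2050×145×10³) + 1/(85×10³) ] = 0.093.
P = 0.093 / 1.345×10⁻⁵ = 6916 N.
Spring extension = P/k = 6916/(85×10³) = 0.08137 mm.

δ ≈ 0.0814 mm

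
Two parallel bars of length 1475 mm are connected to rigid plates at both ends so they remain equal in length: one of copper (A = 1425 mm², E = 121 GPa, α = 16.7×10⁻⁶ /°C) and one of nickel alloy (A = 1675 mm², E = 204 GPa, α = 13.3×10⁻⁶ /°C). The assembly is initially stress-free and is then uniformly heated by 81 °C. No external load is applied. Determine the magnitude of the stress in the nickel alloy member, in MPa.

The copper has the larger α, so on heating it would change length more than the nickel alloy if both were free. The rigid plates force a common final length, so the copper is put into compression and the nickel alloy into tension, with equal and opposite forces P (no external load).
Setting the final lengths equal and cancelling L: (α₁ − α₂)ΔT = P/(A₁E₁) + P/(A₂E₂).
|α₁ − α₂|·ΔT = 3.4×10⁻⁶ × 81 = 0.0002754.
1/(A₁E₁) + 1/(A₂E₂) = 1/(1425×121×10³) + 1/(1675×204×10³) = 8.726×10⁻⁹ N⁻¹.
P = 0.0002754 / 8.726×10⁻⁹ = 31560 N = 31.56 kN.
σ_{nickel alloy} = P/A₂ = 31560/1675 = 18.84 MPa, tensile.

σ ≈ 18.8 MPa (tensile)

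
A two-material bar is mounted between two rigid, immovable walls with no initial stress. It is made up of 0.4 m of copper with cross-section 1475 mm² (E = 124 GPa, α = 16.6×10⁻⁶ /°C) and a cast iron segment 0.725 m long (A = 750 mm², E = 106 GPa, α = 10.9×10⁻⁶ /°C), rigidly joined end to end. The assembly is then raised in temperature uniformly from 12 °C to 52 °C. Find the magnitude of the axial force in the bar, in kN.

If the supports were absent, the total length change would be Σ αᵢΔT Lᵢ = 16.6×10⁻⁶×40×400 + 10.9×10⁻⁶×40×725 = 0.5817 mm.
The walls prevent any net length change, so an axial force P (same in every segment) develops. Compatibility: P · Σ Lᵢ/(AᵢEᵢ) = δ_free.
The series flexibility is Σ Lᵢ/(AᵢEᵢ) = 400/(1475×124×10³) + 725/(750×106×10³) = 1.131×10⁻⁵ mm/N.
P = 0.5817 / 1.131×10⁻⁵ = 51450 N = 51.45 kN, compressive.

P ≈ 51.4 kN (compressive)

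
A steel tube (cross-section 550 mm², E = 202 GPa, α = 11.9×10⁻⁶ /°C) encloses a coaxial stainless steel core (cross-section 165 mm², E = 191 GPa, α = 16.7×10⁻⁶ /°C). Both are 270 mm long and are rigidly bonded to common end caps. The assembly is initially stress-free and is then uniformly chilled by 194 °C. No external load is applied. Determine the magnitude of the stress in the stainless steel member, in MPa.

Both members must finish at the same length. With the larger α, the stainless steel tends to over-contract; the plates restrain it, putting the stainless steel in tension and the steel in compression. With no external load the two internal forces are equal and opposite, magnitude P.
Equating the net (thermal + elastic) strains gives |α₁ − α₂|·ΔT = P·[1/(A₁E₁) + 1/(A₂E₂)].
|α₁ − α₂|·ΔT = 4.8×10⁻⁶ × 194 = 0.0009312.
1/(A₁E₁) + 1/(A₂E₂) = 1/(550×202×10³) + 1/(165×191×10³) = 4.073×10⁻⁸ N⁻¹.
So P = 0.0009312 / 4.073×10⁻⁸ = 22.86 kN.
σ_{stainless steel} = P/A₂ = 22860/165 = 138.6 MPa, tensile.

σ ≈ 139 MPa (tensile)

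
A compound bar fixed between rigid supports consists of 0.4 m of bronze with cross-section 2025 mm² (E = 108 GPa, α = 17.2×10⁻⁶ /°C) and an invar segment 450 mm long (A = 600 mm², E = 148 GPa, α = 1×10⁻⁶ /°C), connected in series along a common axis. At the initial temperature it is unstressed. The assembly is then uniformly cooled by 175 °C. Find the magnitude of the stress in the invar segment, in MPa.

σ ≈ 310 MPa (tensile)

Free thermal contraction of the whole bar: Σ αᵢΔT Lᵢ = 17.2×10⁻⁶×175×400 + 1×10⁻⁶×175×450 = 1.283 mm.
The walls prevent any net length change, so an axial force P (same in every segment) develops. Compatibility: P · Σ Lᵢ/(AᵢEᵢ) = δ_free.
Σ Lᵢ/(AᵢEᵢ) = 400/(2025×108×10³) + 450/(600×148×10³) = 6.897×10⁻⁶ mm/N.
P = 1.283 / 6.897×10⁻⁶ = 186000 N = 186 kN, tensile.
σ_{invar} = P / A = 186000 / 600 = 310 MPa.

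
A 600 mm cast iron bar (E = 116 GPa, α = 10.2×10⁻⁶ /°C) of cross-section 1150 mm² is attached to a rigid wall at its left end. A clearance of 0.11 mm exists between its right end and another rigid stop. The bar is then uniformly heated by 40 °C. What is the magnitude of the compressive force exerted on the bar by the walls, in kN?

Unrestrained expansion: δ_free = αΔT L = 10.2×10⁻⁶ × 40 × 600 = 0.2448 mm.
The gap closes (δ_free > 0.11 mm) and the wall then resists a further 0.2448 − 0.11 = 0.1348 mm of expansion.
So σ = E(δ_free − g)/L = 116×10³ × 0.1348/600 = 26.06 MPa.
Force on the wall = σA = 26.06 × 1150 mm² = 29.97 kN.

P ≈ 30 kN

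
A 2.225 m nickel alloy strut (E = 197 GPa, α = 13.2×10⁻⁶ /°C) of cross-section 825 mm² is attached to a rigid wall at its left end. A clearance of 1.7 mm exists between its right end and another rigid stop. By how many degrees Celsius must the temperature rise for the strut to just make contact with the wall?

Contact occurs when the free expansion equals the gap: αΔT L = 1.7 mm.
ΔT = 1.7 / (13.2×10⁻⁶ × 2225) = 57.88 °C.

ΔT ≈ 57.9 °C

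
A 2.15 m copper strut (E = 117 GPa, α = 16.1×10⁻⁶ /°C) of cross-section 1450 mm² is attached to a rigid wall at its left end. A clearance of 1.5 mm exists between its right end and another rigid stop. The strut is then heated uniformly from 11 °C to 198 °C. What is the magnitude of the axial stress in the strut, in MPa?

If the wall were absent the strut would grow by αΔT L = 16.1×10⁻⁶ × 187 × 2150 = 6.473 mm.
This exceeds the 1.5 mm gap, so the wall pushes back. The portion of expansion that must be recovered elastically is δ_free − gap = 6.473 − 1.5 = 4.973 mm.
That suppressed elongation corresponds to σ = E·Δ/L = 117×10³ × 4.973/2150 = 270.6 MPa.

σ ≈ 271 MPa (compressive)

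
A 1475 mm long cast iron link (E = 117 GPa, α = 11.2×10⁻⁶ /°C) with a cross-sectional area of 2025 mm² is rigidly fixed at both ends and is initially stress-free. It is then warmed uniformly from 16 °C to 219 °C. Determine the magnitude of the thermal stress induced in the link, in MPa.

σ ≈ 266 MPa (compressive)

With length fixed, the mechanical strain must cancel the thermal strain αΔT = 11.2×10⁻⁶ × 203 = 2273.6×10⁻⁶.
Hence σ = E·αΔT = 117×10³ × 2273.6×10⁻⁶ = 266 MPa, compressive.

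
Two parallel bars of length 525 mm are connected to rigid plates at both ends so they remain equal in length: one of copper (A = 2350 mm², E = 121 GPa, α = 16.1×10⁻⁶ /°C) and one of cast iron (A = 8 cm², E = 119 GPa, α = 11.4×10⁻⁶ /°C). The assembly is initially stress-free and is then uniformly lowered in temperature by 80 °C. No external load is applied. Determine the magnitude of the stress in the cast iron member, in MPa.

σ ≈ 33.5 MPa (compressive)

The copper has the larger α, so on cooling it would change length more than the cast iron if both were free. The rigid plates force a common final length, so the copper is put into tension and the cast iron into compression, with equal and opposite forces P (no external load).
Equating the net (thermal + elastic) strains gives |α₁ − α₂|·ΔT = P·[1/(A₁E₁) + 1/(A₂E₂)].
|α₁ − α₂|·ΔT = 4.7×10⁻⁶ × 80 = 0.000376.
1/(A₁E₁) + 1/(A₂E₂) = 1/(2350×121×10³) + 1/(800×119×10³) = 1.402×10⁻⁸ N⁻¹.
So P = 0.000376 / 1.402×10⁻⁸ = 26.82 kN.
σ_{cast iron} = P/A₂ = 26820/800 = 33.52 MPa, compressive.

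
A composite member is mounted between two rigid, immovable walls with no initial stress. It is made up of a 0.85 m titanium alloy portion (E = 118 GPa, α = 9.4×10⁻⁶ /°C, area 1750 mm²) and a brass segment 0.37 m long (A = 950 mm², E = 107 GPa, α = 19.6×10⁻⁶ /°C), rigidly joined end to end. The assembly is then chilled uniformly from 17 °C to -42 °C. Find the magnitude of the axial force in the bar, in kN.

If the supports were absent, the total length change would be Σ αᵢΔT Lᵢ = 9.4×10⁻⁶×59×850 + 19.6×10⁻⁶×59×370 = 0.8993 mm.
The rigid supports impose zero overall length change; the single axial force P common to all segments must satisfy P Σ Lᵢ/(AᵢEᵢ) = δ_free.
Σ Lᵢ/(AᵢEᵢ) = 850/(1750×118×10³) + 370/(950×107×10³) = 7.756×10⁻⁶ mm/N.
Hence P = δ_free / Σ(L/AE) = 0.8993/7.756×10⁻⁶ = 115.9 kN (tensile).

P ≈ 116 kN (tensile)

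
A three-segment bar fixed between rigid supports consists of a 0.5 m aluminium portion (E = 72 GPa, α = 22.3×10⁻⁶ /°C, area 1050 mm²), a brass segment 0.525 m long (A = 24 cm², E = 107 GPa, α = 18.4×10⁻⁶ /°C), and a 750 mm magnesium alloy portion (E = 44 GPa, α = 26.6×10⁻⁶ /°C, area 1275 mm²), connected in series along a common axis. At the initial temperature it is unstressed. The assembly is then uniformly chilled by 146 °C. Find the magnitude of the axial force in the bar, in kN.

Free thermal contraction of the whole bar: Σ αᵢΔT Lᵢ = 22.3×10⁻⁶×146×500 + 18.4×10⁻⁶×146×525 + 26.6×10⁻⁶×146×750 = 5.951 mm.
The walls prevent any net length change, so an axial force P (same in every segment) develops. Compatibility: P · Σ Lᵢ/(AᵢEᵢ) = δ_free.
Σ Lᵢ/(AᵢEᵢ) = 500/(1050×72×10³) + 525/(2400×107×10³) + 750/(1275×44×10³) = 2.203×10⁻⁵ mm/N.
P = 5.951 / 2.203×10⁻⁵ = 270200 N = 270.2 kN, tensile.

P ≈ 270 kN (tensile)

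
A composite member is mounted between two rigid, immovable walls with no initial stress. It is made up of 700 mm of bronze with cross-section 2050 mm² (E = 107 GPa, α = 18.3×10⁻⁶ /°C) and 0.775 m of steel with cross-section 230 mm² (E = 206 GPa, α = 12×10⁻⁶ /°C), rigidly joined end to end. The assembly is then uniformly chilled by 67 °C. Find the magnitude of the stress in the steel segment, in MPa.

σ ≈ 329 MPa (tensile)

Free thermal contraction of the whole bar: Σ αᵢΔT Lᵢ = 18.3×10⁻⁶×67×700 + 12×10⁻⁶×67×775 = 1.481 mm.
The rigid supports impose zero overall length change; the single axial force P common to all segments must satisfy P Σ Lᵢ/(AᵢEᵢ) = δ_free.
The series flexibility is Σ Lᵢ/(AᵢEᵢ) = 700/(2050×107×10³) + 775/(230×206×10³) = 1.955×10⁻⁵ mm/N.
P = 1.481 / 1.955×10⁻⁵ = 75780 N = 75.78 kN, tensile.
σ_{steel} = P / A = 75780 / 230 = 329.5 MPa.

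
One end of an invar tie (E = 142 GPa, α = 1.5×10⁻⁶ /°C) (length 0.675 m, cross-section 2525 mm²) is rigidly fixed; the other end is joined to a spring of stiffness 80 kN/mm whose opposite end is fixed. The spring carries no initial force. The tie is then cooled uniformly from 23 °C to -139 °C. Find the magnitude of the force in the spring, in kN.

The unrestrained thermal change is αΔT L = 1.5×10⁻⁶ × 162 × 675 = 0.164 mm.
With a force P in the spring, the elastic change of the tie is PL/(AE) and that of the spring is P/k; compatibility requires their sum to equal δ_free.
So P = δ_free / [L/(AE) + 1/k] = 0.164 / [ 675/(2525×142×10³) + 1/(80×10³) ].
P = 0.164 / 1.438×10⁻⁵ = 11400 N.

P ≈ 11.4 kN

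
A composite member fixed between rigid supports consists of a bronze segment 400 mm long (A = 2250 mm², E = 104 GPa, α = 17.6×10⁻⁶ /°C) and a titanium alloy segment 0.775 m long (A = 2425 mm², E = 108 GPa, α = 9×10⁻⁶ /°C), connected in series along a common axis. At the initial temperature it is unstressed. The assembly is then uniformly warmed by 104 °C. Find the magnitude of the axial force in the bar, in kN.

Free thermal expansion of the whole bar: Σ αᵢΔT Lᵢ = 17.6×10⁻⁶×104×400 + 9×10⁻⁶×104×775 = 1.458 mm.
The walls prevent any net length change, so an axial force P (same in every segment) develops. Compatibility: P · Σ Lᵢ/(AᵢEᵢ) = δ_free.
The series flexibility is Σ Lᵢ/(AᵢEᵢ) = 400/(2250×104×10³) + 775/(2425×108×10³) = 4.669×10⁻⁶ mm/N.
Hence P = δ_free / Σ(L/AE) = 1.458/4.669×10⁻⁶ = 312.2 kN (compressive).

P ≈ 312 kN (compressive)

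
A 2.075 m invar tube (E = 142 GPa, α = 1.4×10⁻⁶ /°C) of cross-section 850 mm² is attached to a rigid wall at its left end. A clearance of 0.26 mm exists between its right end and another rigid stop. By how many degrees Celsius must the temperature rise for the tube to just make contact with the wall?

ΔT ≈ 89.5 °C

The gap closes when αΔT L = 0.26 mm, since the tube is still unstressed at that instant.
ΔT = 0.26 / (1.4×10⁻⁶ × 2075) = 89.5 °C.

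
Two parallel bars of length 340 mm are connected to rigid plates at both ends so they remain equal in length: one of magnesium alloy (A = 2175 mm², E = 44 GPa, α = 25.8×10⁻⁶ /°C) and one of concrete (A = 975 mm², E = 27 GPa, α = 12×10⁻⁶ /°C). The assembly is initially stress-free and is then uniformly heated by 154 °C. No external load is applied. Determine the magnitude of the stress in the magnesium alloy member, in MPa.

The magnesium alloy has the larger α, so on heating it would change length more than the concrete if both were free. The rigid plates force a common final length, so the magnesium alloy is put into compression and the concrete into tension, with equal and opposite forces P (no external load).
Setting the final lengths equal and cancelling L: (α₁ − α₂)ΔT = P/(A₁E₁) + P/(A₂E₂).
|α₁ − α₂|·ΔT = 13.8×10⁻⁶ × 154 = 0.002125.
1/(A₁E₁) + 1/(A₂E₂) = 1/(2175×44×10³) + 1/(975×27×10³) = 4.844×10⁻⁸ N⁻¹.
So P = 0.002125 / 4.844×10⁻⁸ = 43.88 kN.
σ_{magnesium alloy} = P/A₁ = 43880/2175 = 20.17 MPa, compressive.

σ ≈ 20.2 MPa (compressive)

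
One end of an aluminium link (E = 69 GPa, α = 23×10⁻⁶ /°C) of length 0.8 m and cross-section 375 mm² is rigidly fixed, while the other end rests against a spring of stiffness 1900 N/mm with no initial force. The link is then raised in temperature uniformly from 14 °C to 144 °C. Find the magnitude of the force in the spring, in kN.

P ≈ 4.29 kN

If the spring were absent the link would lengthen by αΔT L = 23×10⁻⁶ × 130 × 800 = 2.392 mm.
Let P be the compressive force at the spring. The link shortens elastically by PL/(AE) and the spring compresses by P/k; together these equal δ_free.
P [ L/(AE) + 1/k ] = δ_free → P [ 800/(375×69×10³) + 1/(1900) ] = 2.392.
P = 2.392 / 0.0005572 = 4293 N.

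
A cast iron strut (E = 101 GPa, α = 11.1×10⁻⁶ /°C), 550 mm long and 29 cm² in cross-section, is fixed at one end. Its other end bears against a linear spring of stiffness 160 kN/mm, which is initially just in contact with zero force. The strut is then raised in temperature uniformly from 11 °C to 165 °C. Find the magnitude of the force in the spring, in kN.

Free thermal expansion: δ_free = αΔT L = 11.1×10⁻⁶ × 154 × 550 = 0.9402 mm.
With a force P in the spring, the elastic change of the strut is PL/(AE) and that of the spring is P/k; compatibility requires their sum to equal δ_free.
So P = δ_free / [L/(AE) + 1/k] = 0.9402 / [ 550/(2900×101×10³) + 1/(160×10³) ].
P = 0.9402 / 8.128×10⁻⁶ = 115700 N.

P ≈ 116 kN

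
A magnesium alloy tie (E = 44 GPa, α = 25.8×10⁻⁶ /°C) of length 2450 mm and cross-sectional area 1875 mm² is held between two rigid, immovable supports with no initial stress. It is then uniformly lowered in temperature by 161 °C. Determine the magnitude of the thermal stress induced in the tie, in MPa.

Because both ends are immovable the net strain is zero, and the suppressed thermal strain is αΔT = 25.8×10⁻⁶ × 161 = 4153.8×10⁻⁶.
Hence σ = E·αΔT = 44×10³ × 4153.8×10⁻⁶ = 182.8 MPa, tensile.

σ ≈ 183 MPa (tensile)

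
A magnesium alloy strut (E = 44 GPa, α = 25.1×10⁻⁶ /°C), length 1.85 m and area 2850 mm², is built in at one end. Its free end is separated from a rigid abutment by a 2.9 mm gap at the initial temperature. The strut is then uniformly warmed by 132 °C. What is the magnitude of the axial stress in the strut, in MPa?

σ ≈ 76.8 MPa (compressive)

Unrestrained expansion: δ_free = αΔT L = 25.1×10⁻⁶ × 132 × 1850 = 6.129 mm.
This exceeds the 2.9 mm gap, so the wall pushes back. The portion of expansion that must be recovered elastically is δ_free − gap = 6.129 − 2.9 = 3.229 mm.
So σ = E(δ_free − g)/L = 44×10³ × 3.229/1850 = 76.81 MPa.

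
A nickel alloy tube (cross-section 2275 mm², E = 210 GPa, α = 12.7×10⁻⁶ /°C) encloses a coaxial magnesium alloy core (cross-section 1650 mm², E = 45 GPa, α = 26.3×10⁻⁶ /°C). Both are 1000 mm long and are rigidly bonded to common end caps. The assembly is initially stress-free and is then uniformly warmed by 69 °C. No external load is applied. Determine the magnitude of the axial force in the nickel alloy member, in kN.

The magnesium alloy has the larger α, so on heating it would change length more than the nickel alloy if both were free. The rigid plates force a common final length, so the magnesium alloy is put into compression and the nickel alloy into tension, with equal and opposite forces P (no external load).
Compatibility of the two members (thermal + elastic change equal): (α₁ − α₂)ΔT = P·[1/(A₁E₁) + 1/(A₂E₂)].
|α₁ − α₂|·ΔT = 13.6×10⁻⁶ × 69 = 0.0009384.
1/(A₁E₁) + 1/(A₂E₂) = 1/(2275×210×10³) + 1/(1650×45×10³) = 1.556×10⁻⁸ N⁻¹.
So P = 0.0009384 / 1.556×10⁻⁸ = 60.3 kN.

P ≈ 60.3 kN (tensile in the nickel alloy)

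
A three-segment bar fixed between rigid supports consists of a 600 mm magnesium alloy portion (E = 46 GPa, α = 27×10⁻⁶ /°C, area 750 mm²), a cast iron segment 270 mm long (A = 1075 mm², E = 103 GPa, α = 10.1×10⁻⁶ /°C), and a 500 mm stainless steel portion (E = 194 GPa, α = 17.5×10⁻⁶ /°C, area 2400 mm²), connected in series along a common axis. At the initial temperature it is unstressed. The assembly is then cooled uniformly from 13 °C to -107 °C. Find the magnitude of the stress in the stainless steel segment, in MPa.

Free thermal contraction of the whole bar: Σ αᵢΔT Lᵢ = 27×10⁻⁶×120×600 + 10.1×10⁻⁶×120×270 + 17.5×10⁻⁶×120×500 = 3.321 mm.
Since the ends are fixed, an axial force P builds up, equal in every segment, with P · Σ Lᵢ/(AᵢEᵢ) = δ_free.
Σ Lᵢ/(AᵢEᵢ) = 600/(750×46×10³) + 270/(1075×103×10³) + 500/(2400×194×10³) = 2.09×10⁻⁵ mm/N.
So P = 3.321 / 2.09×10⁻⁵ = 158.9 kN, tensile.
σ_{stainless steel} = P / A = 158900 / 2400 = 66.2 MPa.

σ ≈ 66.2 MPa (tensile)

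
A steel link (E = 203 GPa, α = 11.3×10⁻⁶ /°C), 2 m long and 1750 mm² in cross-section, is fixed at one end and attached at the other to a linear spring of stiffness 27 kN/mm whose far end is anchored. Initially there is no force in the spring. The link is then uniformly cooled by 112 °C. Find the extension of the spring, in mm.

δ ≈ 2.2 mm

Free thermal contraction: δ_free = αΔT L = 11.3×10⁻⁶ × 112 × 2000 = 2.531 mm.
Let P be the tensile force in the spring. The link extends elastically by PL/(AE) and the spring stretches by P/k; together these equal δ_free.
So P = δ_free / [L/(AE) + 1/k] = 2.531 / [ 2000/(1750×203×10³) + 1/(27×10³) ].
P = 2.531 / 4.267×10⁻⁵ = 59320 N.
Spring extension = P/k = 59320/(27×10³) = 2.197 mm.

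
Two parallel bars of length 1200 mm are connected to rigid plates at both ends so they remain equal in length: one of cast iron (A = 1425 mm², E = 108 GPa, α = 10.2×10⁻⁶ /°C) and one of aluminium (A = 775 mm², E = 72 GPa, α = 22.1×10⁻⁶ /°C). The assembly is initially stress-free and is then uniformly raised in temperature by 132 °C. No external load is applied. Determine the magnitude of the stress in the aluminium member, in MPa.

The aluminium has the larger α, so on heating it would change length more than the cast iron if both were free. The rigid plates force a common final length, so the aluminium is put into compression and the cast iron into tension, with equal and opposite forces P (no external load).
Setting the final lengths equal and cancelling L: (α₁ − α₂)ΔT = P/(A₁E₁) + P/(A₂E₂).
|α₁ − α₂|·ΔT = 11.9×10⁻⁶ × 132 = 0.001571.
1/(A₁E₁) + 1/(A₂E₂) = 1/(1425×108×10³) + 1/(775×72×10³) = 2.442×10⁻⁸ N⁻¹.
So P = 0.001571 / 2.442×10⁻⁸ = 64.33 kN.
σ_{aluminium} = P/A₂ = 64330/775 = 83 MPa, compressive.

σ ≈ 83 MPa (compressive)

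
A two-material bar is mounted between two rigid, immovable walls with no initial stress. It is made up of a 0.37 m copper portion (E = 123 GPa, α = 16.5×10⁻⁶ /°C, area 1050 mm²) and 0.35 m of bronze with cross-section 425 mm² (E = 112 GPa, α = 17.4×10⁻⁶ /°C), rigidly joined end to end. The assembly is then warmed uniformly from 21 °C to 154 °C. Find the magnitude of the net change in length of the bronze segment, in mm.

With the walls removed the bar would change length by δ_free = Σ αᵢΔT Lᵢ = 16.5×10⁻⁶×133×370 + 17.4×10⁻⁶×133×350 = 1.622 mm.
The walls prevent any net length change, so an axial force P (same in every segment) develops. Compatibility: P · Σ Lᵢ/(AᵢEᵢ) = δ_free.
The series flexibility is Σ Lᵢ/(AᵢEᵢ) = 370/(1050×123×10³) + 350/(425×112×10³) = 1.022×10⁻⁵ mm/N.
P = 1.622 / 1.022×10⁻⁵ = 158700 N = 158.7 kN, compressive.
For the bronze segment, free thermal change = 17.4×10⁻⁶×133×350 = 0.81 mm and elastic change from P = 158700×350/(425×112×10³) = 1.167 mm; these oppose, so the net change is 0.357 mm (segment shortens).

|ΔL| ≈ 0.357 mm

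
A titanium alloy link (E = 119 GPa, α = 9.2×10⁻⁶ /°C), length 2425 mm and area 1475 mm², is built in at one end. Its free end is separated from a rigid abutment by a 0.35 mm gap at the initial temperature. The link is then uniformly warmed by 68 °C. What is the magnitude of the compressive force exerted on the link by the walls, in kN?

If the wall were absent the link would grow by αΔT L = 9.2×10⁻⁶ × 68 × 2425 = 1.517 mm.
This exceeds the 0.35 mm gap, so the wall pushes back. The portion of expansion that must be recovered elastically is δ_free − gap = 1.517 − 0.35 = 1.167 mm.
That suppressed elongation corresponds to σ = E·Δ/L = 119×10³ × 1.167/2425 = 57.27 MPa.
P = σA = 57.27 × 1475 = 84.47 kN.

P ≈ 84.5 kN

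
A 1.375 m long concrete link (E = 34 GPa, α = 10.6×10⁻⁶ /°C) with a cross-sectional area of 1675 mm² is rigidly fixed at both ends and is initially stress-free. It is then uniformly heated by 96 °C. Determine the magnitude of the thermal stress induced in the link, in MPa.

σ ≈ 34.6 MPa (compressive)

Because both ends are immovable the net strain is zero, and the suppressed thermal strain is αΔT = 10.6×10⁻⁶ × 96 = 1017.6×10⁻⁶.
σ = EαΔT = 34×10³ × 10.6×10⁻⁶ × 96 = 34.6 MPa (compressive; the link is trying to expand).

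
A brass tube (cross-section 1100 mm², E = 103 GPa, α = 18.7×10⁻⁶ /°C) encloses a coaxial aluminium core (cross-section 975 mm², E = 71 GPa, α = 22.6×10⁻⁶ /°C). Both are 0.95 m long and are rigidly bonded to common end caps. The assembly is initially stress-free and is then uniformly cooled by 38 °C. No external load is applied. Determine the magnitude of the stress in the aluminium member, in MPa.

σ ≈ 6.53 MPa (tensile)

Both members must finish at the same length. With the larger α, the aluminium tends to over-contract; the plates restrain it, putting the aluminium in tension and the brass in compression. With no external load the two internal forces are equal and opposite, magnitude P.
Equating the net (thermal + elastic) strains gives |α₁ − α₂|·ΔT = P·[1/(A₁E₁) + 1/(A₂E₂)].
|α₁ − α₂|·ΔT = 3.9×10⁻⁶ × 38 = 0.0001482.
1/(A₁E₁) + 1/(A₂E₂) = 1/(1100×103×10³) + 1/(975×71×10³) = 2.327×10⁻⁸ N⁻¹.
P = 0.0001482 / 2.327×10⁻⁸ = 6368 N = 6.368 kN.
σ_{aluminium} = P/A₂ = 6368/975 = 6.532 MPa, tensile.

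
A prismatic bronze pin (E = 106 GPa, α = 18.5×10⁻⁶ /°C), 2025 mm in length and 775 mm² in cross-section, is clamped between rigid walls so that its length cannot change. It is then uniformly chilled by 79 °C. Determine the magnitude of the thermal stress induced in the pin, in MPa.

σ ≈ 155 MPa (tensile)

Because both ends are immovable the net strain is zero, and the suppressed thermal strain is αΔT = 18.5×10⁻⁶ × 79 = 1461.5×10⁻⁶.
Hence σ = E·αΔT = 106×10³ × 1461.5×10⁻⁶ = 154.9 MPa, tensile.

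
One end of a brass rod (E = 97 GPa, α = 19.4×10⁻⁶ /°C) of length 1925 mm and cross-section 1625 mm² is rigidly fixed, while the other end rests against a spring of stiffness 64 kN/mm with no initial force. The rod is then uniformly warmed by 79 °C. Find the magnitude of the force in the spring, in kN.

The unrestrained thermal change is αΔT L = 19.4×10⁻⁶ × 79 × 1925 = 2.95 mm.
Let P be the compressive force at the spring. The rod shortens elastically by PL/(AE) and the spring compresses by P/k; together these equal δ_free.
So P = δ_free / [L/(AE) + 1/k] = 2.95 / [ 1925/(1625×97×10³) + 1/(64×10³) ].
P = 2.95 / 2.784×10⁻⁵ = 106000 N.

P ≈ 106 kN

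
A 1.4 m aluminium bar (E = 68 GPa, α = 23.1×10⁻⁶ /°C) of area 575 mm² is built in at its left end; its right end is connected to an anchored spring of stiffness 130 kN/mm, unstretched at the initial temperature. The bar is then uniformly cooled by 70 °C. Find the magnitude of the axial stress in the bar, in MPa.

The unrestrained thermal change is αΔT L = 23.1×10⁻⁶ × 70 × 1400 = 2.264 mm.
Let P be the tensile force in the spring. The bar extends elastically by PL/(AE) and the spring stretches by P/k; together these equal δ_free.
So P = δ_free / [L/(AE) + 1/k] = 2.264 / [ 1400/(575×68×10³) + 1/(130×10³) ].
P = 2.264 / 4.35×10⁻⁵ = 52040 N.
σ = P/A = 52040/575 = 90.51 MPa.

σ ≈ 90.5 MPa (tensile)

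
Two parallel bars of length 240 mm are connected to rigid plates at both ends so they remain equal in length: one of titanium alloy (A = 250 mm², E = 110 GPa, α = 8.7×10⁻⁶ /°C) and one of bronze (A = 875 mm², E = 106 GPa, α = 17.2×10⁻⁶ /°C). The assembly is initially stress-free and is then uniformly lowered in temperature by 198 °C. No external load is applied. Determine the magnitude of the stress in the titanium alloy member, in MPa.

σ ≈ 143 MPa (compressive)

Equilibrium of a rigid end plate with no external load gives equal and opposite internal forces ±P in the two members. Since α_{bronze} > α_{titanium alloy}, cooling drives the bronze into tension and the titanium alloy into compression.
Setting the final lengths equal and cancelling L: (α₁ − α₂)ΔT = P/(A₁E₁) + P/(A₂E₂).
|α₁ − α₂|·ΔT = 8.5×10⁻⁶ × 198 = 0.001683.
1/(A₁E₁) + 1/(A₂E₂) = 1/(250×110×10³) + 1/(875×106×10³) = 4.715×10⁻⁸ N⁻¹.
P = 0.001683 / 4.715×10⁻⁸ = 35700 N = 35.7 kN.
σ_{titanium alloy} = P/A₁ = 35700/250 = 142.8 MPa, compressive.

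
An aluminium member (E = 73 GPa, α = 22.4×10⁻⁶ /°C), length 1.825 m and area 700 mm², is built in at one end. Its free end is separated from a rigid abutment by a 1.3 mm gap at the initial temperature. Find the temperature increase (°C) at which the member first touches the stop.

Contact occurs when the free expansion equals the gap: αΔT L = 1.3 mm.
So ΔT = g/(αL) = 1.3/(22.4×10⁻⁶ × 1825) = 31.8 °C.

ΔT ≈ 31.8 °C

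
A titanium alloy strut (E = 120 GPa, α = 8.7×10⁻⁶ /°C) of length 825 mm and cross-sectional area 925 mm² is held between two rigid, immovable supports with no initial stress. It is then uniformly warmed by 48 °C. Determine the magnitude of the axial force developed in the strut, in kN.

The ends cannot move, so σ = EαΔT = 120×10³ × 8.7×10⁻⁶ × 48 = 50.11 MPa.
P = AEαΔT = 925 × 120×10³ × 8.7×10⁻⁶ × 48 = 46.35 kN (compressive).

P ≈ 46.4 kN (compressive)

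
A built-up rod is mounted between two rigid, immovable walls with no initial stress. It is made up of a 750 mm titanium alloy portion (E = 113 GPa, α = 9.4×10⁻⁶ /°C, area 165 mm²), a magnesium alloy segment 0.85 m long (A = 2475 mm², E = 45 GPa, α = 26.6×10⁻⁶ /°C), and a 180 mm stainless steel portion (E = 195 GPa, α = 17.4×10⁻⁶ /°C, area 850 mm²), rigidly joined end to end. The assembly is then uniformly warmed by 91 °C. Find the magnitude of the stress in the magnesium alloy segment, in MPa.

Free thermal expansion of the whole bar: Σ αᵢΔT Lᵢ = 9.4×10⁻⁶×91×750 + 26.6×10⁻⁶×91×850 + 17.4×10⁻⁶×91×180 = 2.984 mm.
The walls prevent any net length change, so an axial force P (same in every segment) develops. Compatibility: P · Σ Lᵢ/(AᵢEᵢ) = δ_free.
Σ Lᵢ/(AᵢEᵢ) = 750/(165×113×10³) + 850/(2475×45×10³) + 180/(850×195×10³) = 4.894×10⁻⁵ mm/N.
Hence P = δ_free / Σ(L/AE) = 2.984/4.894×10⁻⁵ = 60.97 kN (compressive).
σ_{magnesium alloy} = P / A = 60970 / 2475 = 24.63 MPa.

σ ≈ 24.6 MPa (compressive)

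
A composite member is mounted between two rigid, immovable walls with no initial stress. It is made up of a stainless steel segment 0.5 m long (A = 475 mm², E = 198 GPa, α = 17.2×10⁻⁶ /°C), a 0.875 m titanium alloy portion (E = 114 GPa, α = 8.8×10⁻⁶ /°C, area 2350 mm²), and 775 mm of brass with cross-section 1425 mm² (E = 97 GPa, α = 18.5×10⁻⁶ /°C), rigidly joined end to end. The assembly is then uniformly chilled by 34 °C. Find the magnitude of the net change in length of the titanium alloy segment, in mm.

|ΔL| ≈ 0.022 mm

With the walls removed the bar would change length by δ_free = Σ αᵢΔT Lᵢ = 17.2×10⁻⁶×34×500 + 8.8×10⁻⁶×34×875 + 18.5×10⁻⁶×34×775 = 1.042 mm.
Since the ends are fixed, an axial force P builds up, equal in every segment, with P · Σ Lᵢ/(AᵢEᵢ) = δ_free.
Σ Lᵢ/(AᵢEᵢ) = 500/(475×198×10³) + 875/(2350×114×10³) + 775/(1425×97×10³) = 1.419×10⁻⁵ mm/N.
So P = 1.042 / 1.419×10⁻⁵ = 73.41 kN, tensile.
For the titanium alloy segment, free thermal change = 8.8×10⁻⁶×34×875 = 0.2618 mm and elastic change from P = 73410×875/(2350×114×10³) = 0.2398 mm; these oppose, so the net change is 0.022 mm (segment shortens).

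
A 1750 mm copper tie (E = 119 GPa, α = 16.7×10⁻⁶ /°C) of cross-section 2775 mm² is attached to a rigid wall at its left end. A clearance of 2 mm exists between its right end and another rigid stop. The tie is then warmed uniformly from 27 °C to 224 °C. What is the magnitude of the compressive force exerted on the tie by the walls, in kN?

P ≈ 709 kN

If the wall were absent the tie would grow by αΔT L = 16.7×10⁻⁶ × 197 × 1750 = 5.757 mm.
After closing the 2 mm clearance, 5.757 − 2 = 3.757 mm of expansion remains to be suppressed by the wall.
That suppressed elongation corresponds to σ = E·Δ/L = 119×10³ × 3.757/1750 = 255.5 MPa.
P = σA = 255.5 × 2775 = 709 kN.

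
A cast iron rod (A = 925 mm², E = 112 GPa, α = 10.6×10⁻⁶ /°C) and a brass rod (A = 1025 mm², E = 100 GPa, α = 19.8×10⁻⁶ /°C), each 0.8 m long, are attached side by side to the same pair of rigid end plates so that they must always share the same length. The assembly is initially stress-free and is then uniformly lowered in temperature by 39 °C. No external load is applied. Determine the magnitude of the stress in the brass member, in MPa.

Both members must finish at the same length. With the larger α, the brass tends to over-contract; the plates restrain it, putting the brass in tension and the cast iron in compression. With no external load the two internal forces are equal and opposite, magnitude P.
Equating the net (thermal + elastic) strains gives |α₁ − α₂|·ΔT = P·[1/(A₁E₁) + 1/(A₂E₂)].
|α₁ − α₂|·ΔT = 9.2×10⁻⁶ × 39 = 0.0003588.
1/(A₁E₁) + 1/(A₂E₂) = 1/(925×112×10³) + 1/(1025×100×10³) = 1.941×10⁻⁸ N⁻¹.
So P = 0.0003588 / 1.941×10⁻⁸ = 18.49 kN.
σ_{brass} = P/A₂ = 18490/1025 = 18.04 MPa, tensile.

σ ≈ 18 MPa (tensile)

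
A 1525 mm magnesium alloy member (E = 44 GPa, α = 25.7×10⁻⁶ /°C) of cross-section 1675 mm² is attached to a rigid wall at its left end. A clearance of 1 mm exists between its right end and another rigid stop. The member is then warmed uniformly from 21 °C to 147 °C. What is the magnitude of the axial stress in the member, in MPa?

σ ≈ 114 MPa (compressive)

Free thermal elongation = αΔT L = 25.7×10⁻⁶ × 126 × 1525 = 4.938 mm.
After closing the 1 mm clearance, 4.938 − 1 = 3.938 mm of expansion remains to be suppressed by the wall.
That suppressed elongation corresponds to σ = E·Δ/L = 44×10³ × 3.938/1525 = 113.6 MPa.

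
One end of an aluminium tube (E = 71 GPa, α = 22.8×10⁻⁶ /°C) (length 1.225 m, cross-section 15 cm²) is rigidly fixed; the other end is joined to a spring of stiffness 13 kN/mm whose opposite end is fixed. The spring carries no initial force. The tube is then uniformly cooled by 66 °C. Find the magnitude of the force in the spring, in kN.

P ≈ 20.8 kN

The unrestrained thermal change is αΔT L = 22.8×10⁻⁶ × 66 × 1225 = 1.843 mm.
Let P be the tensile force in the spring. The tube extends elastically by PL/(AE) and the spring stretches by P/k; together these equal δ_free.
So P = δ_free / [L/(AE) + 1/k] = 1.843 / [ 1225/(1500×71×10³) + 1/(13×10³) ].
P = 1.843 / 8.843×10⁻⁵ = 20850 N.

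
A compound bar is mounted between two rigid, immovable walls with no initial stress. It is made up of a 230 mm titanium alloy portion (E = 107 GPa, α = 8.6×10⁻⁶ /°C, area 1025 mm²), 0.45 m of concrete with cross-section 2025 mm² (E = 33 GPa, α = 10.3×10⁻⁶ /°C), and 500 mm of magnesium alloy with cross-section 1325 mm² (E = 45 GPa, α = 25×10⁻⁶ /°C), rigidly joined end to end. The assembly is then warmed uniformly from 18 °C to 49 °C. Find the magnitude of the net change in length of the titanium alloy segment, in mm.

If the supports were absent, the total length change would be Σ αᵢΔT Lᵢ = 8.6×10⁻⁶×31×230 + 10.3×10⁻⁶×31×450 + 25×10⁻⁶×31×500 = 0.5925 mm.
Since the ends are fixed, an axial force P builds up, equal in every segment, with P · Σ Lᵢ/(AᵢEᵢ) = δ_free.
Σ Lᵢ/(AᵢEᵢ) = 230/(1025×107×10³) + 450/(2025×33×10³) + 500/(1325×45×10³) = 1.722×10⁻⁵ mm/N.
P = 0.5925 / 1.722×10⁻⁵ = 34410 N = 34.41 kN, compressive.
For the titanium alloy segment, free thermal change = 8.6×10⁻⁶×31×230 = 0.06132 mm and elastic change from P = 34410×230/(1025×107×10³) = 0.07217 mm; these oppose, so the net change is 0.0109 mm (segment shortens).

|ΔL| ≈ 0.0109 mm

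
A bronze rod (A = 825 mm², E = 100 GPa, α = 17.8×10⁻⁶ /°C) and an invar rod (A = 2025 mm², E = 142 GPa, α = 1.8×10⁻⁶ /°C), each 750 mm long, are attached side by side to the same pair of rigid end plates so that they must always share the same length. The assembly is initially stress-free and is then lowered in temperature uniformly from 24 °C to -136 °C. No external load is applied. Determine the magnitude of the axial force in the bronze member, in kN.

Equilibrium of a rigid end plate with no external load gives equal and opposite internal forces ±P in the two members. Since α_{bronze} > α_{invar}, cooling drives the bronze into tension and the invar into compression.
Setting the final lengths equal and cancelling L: (α₁ − α₂)ΔT = P/(A₁E₁) + P/(A₂E₂).
|α₁ − α₂|·ΔT = 16×10⁻⁶ × 160 = 0.00256.
1/(A₁E₁) + 1/(A₂E₂) = 1/(825×100×10³) + 1/(2025×142×10³) = 1.56×10⁻⁸ N⁻¹.
P = 0.00256 / 1.56×10⁻⁸ = 164100 N = 164.1 kN.

P ≈ 164 kN (tensile in the bronze)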